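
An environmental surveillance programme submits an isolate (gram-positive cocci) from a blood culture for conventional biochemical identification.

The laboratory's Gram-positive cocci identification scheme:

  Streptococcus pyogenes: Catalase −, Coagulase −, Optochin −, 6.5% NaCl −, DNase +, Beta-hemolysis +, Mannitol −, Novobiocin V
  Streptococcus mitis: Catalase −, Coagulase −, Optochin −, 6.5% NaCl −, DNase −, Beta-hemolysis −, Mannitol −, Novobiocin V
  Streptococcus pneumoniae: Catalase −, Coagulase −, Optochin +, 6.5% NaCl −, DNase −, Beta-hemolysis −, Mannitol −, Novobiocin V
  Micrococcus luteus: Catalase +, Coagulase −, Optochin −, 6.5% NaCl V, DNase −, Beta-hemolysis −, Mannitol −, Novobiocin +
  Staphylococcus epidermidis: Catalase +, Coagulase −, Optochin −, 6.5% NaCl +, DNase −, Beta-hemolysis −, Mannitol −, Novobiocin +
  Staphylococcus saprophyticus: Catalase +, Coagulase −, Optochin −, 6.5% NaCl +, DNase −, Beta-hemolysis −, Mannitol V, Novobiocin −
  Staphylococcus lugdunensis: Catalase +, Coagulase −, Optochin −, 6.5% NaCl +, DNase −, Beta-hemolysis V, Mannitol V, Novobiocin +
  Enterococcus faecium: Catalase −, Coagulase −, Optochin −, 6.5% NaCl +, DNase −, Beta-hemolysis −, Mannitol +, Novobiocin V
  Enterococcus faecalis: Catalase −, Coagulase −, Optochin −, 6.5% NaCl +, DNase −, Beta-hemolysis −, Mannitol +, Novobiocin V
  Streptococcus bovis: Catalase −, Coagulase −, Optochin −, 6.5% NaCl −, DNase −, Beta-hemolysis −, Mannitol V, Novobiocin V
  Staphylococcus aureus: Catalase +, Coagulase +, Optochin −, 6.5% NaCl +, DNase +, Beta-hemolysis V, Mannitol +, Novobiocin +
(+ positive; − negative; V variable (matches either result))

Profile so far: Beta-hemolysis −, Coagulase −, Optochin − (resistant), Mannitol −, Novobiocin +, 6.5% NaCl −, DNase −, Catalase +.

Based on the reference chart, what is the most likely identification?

Micrococcus luteus

Coagulase −: excludes Staphylococcus aureus — 10 left.
Mannitol −: excludes Enterococcus faecium, Enterococcus faecalis — 8 left.
Optochin −: excludes Streptococcus pneumoniae — 7 left.
DNase −: excludes Streptococcus pyogenes — 6 left.
Beta-hemolysis −: all 6 remaining candidates are consistent.
6.5% NaCl −: excludes Staphylococcus epidermidis, Staphylococcus saprophyticus, Staphylococcus lugdunensis — 3 left.
Novobiocin +: all 3 remaining candidates are consistent.
Catalase +: excludes Streptococcus mitis, Streptococcus bovis — 1 left.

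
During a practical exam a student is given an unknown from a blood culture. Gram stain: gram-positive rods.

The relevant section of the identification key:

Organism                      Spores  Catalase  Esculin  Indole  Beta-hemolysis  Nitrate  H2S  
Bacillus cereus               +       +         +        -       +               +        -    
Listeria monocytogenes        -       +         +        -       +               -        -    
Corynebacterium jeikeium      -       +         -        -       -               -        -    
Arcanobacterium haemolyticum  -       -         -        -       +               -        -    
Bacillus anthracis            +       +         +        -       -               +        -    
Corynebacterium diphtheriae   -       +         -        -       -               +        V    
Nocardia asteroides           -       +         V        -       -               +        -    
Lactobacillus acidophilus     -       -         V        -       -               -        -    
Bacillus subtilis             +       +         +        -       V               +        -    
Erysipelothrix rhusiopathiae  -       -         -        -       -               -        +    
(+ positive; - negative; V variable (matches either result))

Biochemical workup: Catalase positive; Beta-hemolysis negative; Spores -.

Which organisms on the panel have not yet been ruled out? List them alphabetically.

Corynebacterium diphtheriae, Corynebacterium jeikeium, Nocardia asteroides

Spores -: excludes Bacillus cereus, Bacillus anthracis, Bacillus subtilis — 7 left.
Catalase +: excludes Arcanobacterium haemolyticum, Lactobacillus acidophilus, Erysipelothrix rhusiopathiae — 4 left.
Beta-hemolysis -: excludes Listeria monocytogenes — 3 left.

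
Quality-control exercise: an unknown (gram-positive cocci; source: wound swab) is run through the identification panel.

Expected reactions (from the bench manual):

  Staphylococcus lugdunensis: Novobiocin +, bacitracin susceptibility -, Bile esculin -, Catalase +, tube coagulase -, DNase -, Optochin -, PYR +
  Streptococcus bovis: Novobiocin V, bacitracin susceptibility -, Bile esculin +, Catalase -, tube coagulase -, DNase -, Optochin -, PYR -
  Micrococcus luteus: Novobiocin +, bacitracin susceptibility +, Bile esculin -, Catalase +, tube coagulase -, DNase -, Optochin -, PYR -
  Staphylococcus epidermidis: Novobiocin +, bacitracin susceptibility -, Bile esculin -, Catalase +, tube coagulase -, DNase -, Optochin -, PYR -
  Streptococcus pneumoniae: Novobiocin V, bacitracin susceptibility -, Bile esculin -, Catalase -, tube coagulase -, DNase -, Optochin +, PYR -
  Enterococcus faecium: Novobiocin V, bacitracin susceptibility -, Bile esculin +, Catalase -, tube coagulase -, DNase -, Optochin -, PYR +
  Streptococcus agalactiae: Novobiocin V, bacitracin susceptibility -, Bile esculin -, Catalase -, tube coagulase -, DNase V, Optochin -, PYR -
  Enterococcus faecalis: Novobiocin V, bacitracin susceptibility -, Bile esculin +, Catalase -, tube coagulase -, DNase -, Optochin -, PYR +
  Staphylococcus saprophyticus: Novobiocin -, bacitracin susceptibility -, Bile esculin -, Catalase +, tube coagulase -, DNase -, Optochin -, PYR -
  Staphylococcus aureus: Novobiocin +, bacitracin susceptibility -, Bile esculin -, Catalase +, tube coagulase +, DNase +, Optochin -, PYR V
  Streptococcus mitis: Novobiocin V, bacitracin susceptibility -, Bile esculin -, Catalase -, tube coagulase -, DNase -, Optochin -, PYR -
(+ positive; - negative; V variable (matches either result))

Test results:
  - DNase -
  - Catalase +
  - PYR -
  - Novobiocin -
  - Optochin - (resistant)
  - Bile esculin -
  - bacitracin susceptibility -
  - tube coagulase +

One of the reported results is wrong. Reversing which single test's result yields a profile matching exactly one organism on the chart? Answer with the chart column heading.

tube coagulase

As reported, no row in the chart matches all 8 reactions.
Reversing Novobiocin → still no organism matches.
Reversing Optochin → still no organism matches.
Reversing PYR → still no organism matches.
Reversing Bile esculin → still no organism matches.
Reversing bacitracin susceptibility → still no organism matches.
Reversing Catalase → still no organism matches.
Reversing tube coagulase (to -) → unique match: Staphylococcus saprophyticus.
Reversing DNase → still no organism matches.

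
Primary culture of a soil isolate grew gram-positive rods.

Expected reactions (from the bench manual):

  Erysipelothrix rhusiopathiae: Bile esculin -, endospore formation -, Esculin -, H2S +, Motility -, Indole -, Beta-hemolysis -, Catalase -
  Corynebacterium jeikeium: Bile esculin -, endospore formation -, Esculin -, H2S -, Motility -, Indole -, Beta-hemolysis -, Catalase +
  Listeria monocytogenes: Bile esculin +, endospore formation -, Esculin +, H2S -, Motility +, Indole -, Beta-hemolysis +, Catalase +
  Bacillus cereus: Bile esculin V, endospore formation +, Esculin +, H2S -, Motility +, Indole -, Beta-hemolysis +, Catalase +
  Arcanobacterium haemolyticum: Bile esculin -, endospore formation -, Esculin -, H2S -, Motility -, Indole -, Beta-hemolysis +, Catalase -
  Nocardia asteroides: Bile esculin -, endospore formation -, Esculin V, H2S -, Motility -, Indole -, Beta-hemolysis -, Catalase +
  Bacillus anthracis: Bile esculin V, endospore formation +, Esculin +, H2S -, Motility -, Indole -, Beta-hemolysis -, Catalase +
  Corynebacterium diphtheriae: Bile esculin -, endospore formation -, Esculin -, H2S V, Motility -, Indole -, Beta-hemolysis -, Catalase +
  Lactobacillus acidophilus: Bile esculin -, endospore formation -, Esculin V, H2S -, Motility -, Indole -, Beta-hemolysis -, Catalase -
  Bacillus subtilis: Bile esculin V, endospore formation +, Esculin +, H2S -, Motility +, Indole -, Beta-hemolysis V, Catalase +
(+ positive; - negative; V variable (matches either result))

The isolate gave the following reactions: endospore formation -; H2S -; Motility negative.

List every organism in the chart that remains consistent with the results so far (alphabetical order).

Arcanobacterium haemolyticum, Corynebacterium diphtheriae, Corynebacterium jeikeium, Lactobacillus acidophilus, Nocardia asteroides

Motility -: excludes Listeria monocytogenes, Bacillus cereus, Bacillus subtilis — 7 left.
endospore formation -: excludes Bacillus anthracis — 6 left.
H2S -: excludes Erysipelothrix rhusiopathiae — 5 left.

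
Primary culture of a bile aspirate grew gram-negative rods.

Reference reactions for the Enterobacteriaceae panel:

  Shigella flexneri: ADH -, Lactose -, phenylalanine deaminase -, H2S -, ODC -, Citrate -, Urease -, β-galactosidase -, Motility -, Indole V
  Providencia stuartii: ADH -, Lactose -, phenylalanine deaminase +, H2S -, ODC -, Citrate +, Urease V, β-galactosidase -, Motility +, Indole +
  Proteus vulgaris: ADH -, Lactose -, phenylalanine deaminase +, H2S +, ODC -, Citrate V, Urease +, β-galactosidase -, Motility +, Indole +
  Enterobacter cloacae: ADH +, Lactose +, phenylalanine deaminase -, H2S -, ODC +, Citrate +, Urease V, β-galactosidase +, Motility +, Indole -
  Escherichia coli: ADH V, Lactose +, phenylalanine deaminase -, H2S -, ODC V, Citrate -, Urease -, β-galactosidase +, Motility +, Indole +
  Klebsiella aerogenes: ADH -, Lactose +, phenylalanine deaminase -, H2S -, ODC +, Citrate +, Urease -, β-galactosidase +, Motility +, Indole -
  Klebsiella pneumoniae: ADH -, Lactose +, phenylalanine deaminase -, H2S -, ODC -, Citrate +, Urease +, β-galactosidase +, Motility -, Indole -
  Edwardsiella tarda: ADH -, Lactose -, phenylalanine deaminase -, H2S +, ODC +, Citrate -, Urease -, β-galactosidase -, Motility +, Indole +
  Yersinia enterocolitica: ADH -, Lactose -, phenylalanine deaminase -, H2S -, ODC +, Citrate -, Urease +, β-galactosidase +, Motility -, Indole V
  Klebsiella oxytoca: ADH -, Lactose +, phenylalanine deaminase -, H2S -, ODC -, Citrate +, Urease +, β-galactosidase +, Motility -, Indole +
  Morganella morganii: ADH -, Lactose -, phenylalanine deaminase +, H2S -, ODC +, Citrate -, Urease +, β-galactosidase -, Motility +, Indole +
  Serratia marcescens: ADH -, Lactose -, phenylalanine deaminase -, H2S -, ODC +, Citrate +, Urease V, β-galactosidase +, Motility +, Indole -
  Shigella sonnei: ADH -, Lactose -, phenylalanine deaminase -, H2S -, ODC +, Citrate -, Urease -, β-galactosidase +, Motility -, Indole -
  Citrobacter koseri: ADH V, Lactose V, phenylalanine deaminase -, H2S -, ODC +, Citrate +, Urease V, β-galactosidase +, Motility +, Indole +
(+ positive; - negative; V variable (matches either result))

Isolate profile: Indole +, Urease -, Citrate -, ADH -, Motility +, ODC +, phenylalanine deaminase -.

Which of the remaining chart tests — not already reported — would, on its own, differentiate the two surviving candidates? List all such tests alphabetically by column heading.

H2S, Lactose, β-galactosidase

phenylalanine deaminase -: excludes Providencia stuartii, Proteus vulgaris, Morganella morganii — 11 left.
ODC +: excludes Shigella flexneri, Klebsiella pneumoniae, Klebsiella oxytoca — 8 left.
Urease -: excludes Yersinia enterocolitica — 7 left.
Motility +: excludes Shigella sonnei — 6 left.
ADH -: excludes Enterobacter cloacae — 5 left.
Indole +: excludes Klebsiella aerogenes, Serratia marcescens — 3 left.
Citrate -: excludes Citrobacter koseri — 2 left.
Two candidates remain: Edwardsiella tarda and Escherichia coli.
  Lactose: Edwardsiella tarda -, Escherichia coli + — discriminates.
  H2S: Edwardsiella tarda +, Escherichia coli - — discriminates.
  β-galactosidase: Edwardsiella tarda -, Escherichia coli + — discriminates.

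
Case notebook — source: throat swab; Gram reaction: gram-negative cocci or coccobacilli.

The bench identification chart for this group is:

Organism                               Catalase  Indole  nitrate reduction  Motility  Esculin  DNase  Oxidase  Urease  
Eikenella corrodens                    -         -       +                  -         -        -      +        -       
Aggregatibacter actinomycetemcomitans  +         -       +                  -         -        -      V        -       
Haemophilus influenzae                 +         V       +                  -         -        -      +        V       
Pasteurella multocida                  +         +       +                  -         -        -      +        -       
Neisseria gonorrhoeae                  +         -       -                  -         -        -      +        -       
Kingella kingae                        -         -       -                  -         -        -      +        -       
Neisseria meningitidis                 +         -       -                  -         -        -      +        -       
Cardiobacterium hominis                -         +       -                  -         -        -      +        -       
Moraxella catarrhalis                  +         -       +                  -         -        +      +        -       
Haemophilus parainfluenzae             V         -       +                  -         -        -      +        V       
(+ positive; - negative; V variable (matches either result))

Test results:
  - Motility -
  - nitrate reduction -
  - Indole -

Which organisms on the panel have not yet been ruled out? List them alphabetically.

Motility -: all 10 remaining candidates are consistent.
Indole -: excludes Pasteurella multocida, Cardiobacterium hominis — 8 left.
nitrate reduction -: excludes 5 organisms — 3 left.

Kingella kingae, Neisseria gonorrhoeae, Neisseria meningitidis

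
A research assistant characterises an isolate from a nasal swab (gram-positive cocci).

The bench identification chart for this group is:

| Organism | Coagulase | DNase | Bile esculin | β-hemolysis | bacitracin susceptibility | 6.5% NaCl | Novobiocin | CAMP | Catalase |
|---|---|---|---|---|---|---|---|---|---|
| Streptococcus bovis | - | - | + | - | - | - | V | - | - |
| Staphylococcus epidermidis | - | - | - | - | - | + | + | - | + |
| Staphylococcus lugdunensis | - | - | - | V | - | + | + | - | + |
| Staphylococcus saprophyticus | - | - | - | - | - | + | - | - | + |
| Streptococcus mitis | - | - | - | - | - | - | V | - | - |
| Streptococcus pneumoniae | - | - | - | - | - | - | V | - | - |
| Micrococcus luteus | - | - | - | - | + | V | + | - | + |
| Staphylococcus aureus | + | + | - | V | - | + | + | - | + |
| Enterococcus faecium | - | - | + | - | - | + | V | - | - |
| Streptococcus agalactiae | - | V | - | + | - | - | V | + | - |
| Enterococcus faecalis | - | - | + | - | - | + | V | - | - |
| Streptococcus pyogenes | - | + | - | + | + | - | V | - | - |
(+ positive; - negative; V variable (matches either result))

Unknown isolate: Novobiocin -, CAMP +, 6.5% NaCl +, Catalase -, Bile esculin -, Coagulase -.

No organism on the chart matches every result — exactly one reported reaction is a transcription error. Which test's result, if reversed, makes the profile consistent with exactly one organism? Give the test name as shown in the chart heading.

As reported, no row in the chart matches all 6 reactions.
Reversing CAMP → still no organism matches.
Reversing Novobiocin → still no organism matches.
Reversing Catalase → still no organism matches.
Reversing Coagulase → still no organism matches.
Reversing 6.5% NaCl (to -) → unique match: Streptococcus agalactiae.
Reversing Bile esculin → still no organism matches.

6.5% NaCl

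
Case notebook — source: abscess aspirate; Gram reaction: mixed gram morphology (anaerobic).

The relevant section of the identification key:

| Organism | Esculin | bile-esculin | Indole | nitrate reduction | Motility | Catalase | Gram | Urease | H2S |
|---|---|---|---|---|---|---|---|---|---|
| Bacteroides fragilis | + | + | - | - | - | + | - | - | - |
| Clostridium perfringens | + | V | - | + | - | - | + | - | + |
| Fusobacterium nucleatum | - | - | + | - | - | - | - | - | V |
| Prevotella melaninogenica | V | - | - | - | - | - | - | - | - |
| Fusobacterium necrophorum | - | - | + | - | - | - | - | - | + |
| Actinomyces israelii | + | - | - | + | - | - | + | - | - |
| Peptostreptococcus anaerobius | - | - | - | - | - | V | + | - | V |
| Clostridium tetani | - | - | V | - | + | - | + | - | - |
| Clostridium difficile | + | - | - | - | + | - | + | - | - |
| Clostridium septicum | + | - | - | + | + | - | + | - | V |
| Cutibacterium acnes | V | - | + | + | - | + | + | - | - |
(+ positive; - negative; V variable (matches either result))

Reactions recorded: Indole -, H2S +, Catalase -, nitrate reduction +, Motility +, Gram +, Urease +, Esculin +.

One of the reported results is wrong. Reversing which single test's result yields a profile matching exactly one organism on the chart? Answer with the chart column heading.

As reported, no row in the chart matches all 8 reactions.
Reversing Indole → still no organism matches.
Reversing Motility → still no organism matches.
Reversing Esculin → still no organism matches.
Reversing Catalase → still no organism matches.
Reversing Gram → still no organism matches.
Reversing Urease (to -) → unique match: Clostridium septicum.
Reversing H2S → still no organism matches.
Reversing nitrate reduction → still no organism matches.

Urease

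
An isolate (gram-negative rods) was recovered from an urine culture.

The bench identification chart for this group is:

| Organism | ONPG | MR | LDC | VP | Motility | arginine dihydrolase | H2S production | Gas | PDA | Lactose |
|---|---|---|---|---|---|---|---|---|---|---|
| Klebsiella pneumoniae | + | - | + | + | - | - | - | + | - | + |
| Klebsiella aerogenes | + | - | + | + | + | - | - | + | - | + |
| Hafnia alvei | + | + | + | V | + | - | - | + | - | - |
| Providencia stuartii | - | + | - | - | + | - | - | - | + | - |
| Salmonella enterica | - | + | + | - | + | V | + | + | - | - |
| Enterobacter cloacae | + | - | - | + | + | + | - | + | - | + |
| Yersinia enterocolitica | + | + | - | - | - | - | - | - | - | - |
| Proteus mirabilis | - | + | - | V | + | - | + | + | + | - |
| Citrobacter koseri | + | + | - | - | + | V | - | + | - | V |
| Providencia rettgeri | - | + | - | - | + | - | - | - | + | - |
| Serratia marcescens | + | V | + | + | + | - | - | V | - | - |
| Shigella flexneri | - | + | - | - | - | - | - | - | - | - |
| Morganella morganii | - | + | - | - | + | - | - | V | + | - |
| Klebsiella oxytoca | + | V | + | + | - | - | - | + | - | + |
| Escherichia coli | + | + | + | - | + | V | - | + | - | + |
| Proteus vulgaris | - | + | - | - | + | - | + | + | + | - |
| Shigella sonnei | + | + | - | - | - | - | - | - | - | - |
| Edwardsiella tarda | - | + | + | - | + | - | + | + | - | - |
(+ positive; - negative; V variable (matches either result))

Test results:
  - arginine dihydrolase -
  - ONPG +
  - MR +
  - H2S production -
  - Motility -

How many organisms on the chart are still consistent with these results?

Motility -: excludes 13 organisms — 5 left.
ONPG +: excludes Shigella flexneri — 4 left.
H2S production -: all 4 remaining candidates are consistent.
arginine dihydrolase -: all 4 remaining candidates are consistent.
MR +: excludes Klebsiella pneumoniae — 3 left.
Still consistent: Klebsiella oxytoca, Shigella sonnei, Yersinia enterocolitica.

3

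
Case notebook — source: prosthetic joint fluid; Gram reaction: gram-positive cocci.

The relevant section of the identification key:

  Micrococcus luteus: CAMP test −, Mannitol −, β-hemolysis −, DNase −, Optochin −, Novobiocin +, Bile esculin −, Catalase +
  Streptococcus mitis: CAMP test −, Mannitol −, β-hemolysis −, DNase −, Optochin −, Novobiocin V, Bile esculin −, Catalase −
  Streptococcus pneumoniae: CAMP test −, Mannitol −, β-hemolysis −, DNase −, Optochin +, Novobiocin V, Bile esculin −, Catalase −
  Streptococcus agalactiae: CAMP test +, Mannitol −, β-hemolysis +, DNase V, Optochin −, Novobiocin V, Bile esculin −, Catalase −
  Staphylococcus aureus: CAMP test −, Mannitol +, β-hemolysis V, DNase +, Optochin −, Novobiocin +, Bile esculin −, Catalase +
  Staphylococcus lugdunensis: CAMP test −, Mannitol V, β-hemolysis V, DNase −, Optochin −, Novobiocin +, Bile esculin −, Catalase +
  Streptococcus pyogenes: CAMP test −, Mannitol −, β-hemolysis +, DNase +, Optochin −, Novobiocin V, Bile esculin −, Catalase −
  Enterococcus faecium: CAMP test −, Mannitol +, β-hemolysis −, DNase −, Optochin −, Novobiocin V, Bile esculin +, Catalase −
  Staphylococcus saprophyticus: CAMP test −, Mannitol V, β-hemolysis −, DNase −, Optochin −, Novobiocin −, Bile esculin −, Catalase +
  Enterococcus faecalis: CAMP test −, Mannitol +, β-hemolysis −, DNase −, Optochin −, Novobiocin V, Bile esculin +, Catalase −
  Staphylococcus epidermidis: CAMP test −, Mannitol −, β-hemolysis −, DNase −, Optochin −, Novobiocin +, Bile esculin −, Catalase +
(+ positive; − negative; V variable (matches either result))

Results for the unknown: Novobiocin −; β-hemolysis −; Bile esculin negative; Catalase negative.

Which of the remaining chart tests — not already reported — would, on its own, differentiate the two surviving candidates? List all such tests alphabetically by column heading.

Optochin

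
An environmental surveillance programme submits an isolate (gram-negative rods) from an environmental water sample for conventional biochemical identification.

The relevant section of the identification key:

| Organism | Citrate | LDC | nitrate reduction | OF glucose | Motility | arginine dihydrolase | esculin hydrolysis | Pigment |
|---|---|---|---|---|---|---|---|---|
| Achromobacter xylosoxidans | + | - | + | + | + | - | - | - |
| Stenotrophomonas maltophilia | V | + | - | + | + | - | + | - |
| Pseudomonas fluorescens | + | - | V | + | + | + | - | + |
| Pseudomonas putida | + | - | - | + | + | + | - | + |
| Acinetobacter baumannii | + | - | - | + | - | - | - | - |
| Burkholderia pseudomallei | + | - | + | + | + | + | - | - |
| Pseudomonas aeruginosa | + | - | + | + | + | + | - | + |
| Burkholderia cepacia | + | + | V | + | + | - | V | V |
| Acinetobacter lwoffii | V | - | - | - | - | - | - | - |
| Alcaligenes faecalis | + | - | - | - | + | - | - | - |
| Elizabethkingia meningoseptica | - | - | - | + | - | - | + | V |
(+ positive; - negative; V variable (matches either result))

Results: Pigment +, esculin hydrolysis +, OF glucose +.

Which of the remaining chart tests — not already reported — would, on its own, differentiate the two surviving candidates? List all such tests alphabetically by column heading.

Pigment +: excludes 6 organisms — 5 left.
esculin hydrolysis +: excludes Pseudomonas fluorescens, Pseudomonas putida, Pseudomonas aeruginosa — 2 left.
OF glucose +: all 2 remaining candidates are consistent.
Two candidates remain: Burkholderia cepacia and Elizabethkingia meningoseptica.
  Citrate: Burkholderia cepacia +, Elizabethkingia meningoseptica - — discriminates.
  LDC: Burkholderia cepacia +, Elizabethkingia meningoseptica - — discriminates.
  nitrate reduction: V vs - — variable for at least one, does not separate.
  Motility: Burkholderia cepacia +, Elizabethkingia meningoseptica - — discriminates.
  arginine dihydrolase: - vs - — same for both, does not separate.

Citrate, LDC, Motility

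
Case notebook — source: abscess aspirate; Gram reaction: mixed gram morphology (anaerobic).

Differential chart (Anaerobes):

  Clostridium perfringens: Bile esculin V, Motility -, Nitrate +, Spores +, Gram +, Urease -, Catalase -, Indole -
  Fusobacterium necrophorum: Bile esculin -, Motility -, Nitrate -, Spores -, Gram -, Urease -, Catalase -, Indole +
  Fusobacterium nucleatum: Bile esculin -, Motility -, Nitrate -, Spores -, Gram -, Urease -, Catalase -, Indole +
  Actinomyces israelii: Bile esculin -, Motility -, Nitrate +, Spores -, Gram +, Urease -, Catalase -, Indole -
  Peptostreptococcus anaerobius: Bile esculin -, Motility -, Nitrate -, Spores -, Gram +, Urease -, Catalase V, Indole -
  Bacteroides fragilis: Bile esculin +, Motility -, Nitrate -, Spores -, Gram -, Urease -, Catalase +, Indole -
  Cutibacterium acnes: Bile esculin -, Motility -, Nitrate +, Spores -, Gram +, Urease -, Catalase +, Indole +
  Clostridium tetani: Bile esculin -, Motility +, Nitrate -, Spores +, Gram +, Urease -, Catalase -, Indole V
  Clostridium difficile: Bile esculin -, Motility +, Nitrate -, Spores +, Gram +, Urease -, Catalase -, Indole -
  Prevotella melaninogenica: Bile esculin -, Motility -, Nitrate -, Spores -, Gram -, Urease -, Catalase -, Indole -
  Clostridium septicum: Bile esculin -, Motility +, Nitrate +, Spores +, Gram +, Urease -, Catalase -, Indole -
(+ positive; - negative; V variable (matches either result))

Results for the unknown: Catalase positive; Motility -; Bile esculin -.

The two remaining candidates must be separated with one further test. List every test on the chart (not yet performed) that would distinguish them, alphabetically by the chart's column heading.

Indole, Nitrate

Catalase +: excludes 8 organisms — 3 left.
Bile esculin -: excludes Bacteroides fragilis — 2 left.
Motility -: all 2 remaining candidates are consistent.
Two candidates remain: Cutibacterium acnes and Peptostreptococcus anaerobius.
  Nitrate: Cutibacterium acnes +, Peptostreptococcus anaerobius - — discriminates.
  Spores: - vs - — same for both, does not separate.
  Gram: + vs + — same for both, does not separate.
  Urease: - vs - — same for both, does not separate.
  Indole: Cutibacterium acnes +, Peptostreptococcus anaerobius - — discriminates.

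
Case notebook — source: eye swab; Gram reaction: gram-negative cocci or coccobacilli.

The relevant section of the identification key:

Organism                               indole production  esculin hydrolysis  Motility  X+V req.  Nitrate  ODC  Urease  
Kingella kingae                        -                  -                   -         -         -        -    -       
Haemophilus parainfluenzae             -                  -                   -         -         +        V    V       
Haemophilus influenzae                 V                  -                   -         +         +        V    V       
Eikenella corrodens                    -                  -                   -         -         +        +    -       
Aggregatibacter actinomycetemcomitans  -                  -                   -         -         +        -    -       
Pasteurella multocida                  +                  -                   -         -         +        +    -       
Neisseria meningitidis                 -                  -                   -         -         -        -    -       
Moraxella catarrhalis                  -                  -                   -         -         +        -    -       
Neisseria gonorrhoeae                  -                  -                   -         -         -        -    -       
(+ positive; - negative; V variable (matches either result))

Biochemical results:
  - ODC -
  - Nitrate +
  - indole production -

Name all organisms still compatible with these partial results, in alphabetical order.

Aggregatibacter actinomycetemcomitans, Haemophilus influenzae, Haemophilus parainfluenzae, Moraxella catarrhalis

ODC -: excludes Eikenella corrodens, Pasteurella multocida — 7 left.
Nitrate +: excludes Kingella kingae, Neisseria meningitidis, Neisseria gonorrhoeae — 4 left.
indole production -: all 4 remaining candidates are consistent.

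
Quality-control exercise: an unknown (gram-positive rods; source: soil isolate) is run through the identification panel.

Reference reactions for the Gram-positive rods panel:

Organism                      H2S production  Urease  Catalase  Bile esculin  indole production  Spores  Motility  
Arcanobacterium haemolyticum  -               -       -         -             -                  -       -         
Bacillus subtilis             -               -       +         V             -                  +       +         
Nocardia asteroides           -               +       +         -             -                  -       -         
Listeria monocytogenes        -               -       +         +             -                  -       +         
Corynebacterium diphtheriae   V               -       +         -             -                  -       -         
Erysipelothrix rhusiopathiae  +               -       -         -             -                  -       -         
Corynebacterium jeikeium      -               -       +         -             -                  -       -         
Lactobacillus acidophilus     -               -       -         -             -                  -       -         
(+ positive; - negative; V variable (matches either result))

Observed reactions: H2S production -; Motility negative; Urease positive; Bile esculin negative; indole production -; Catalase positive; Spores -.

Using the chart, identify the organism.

Nocardia asteroides

Urease +: excludes 7 organisms — 1 left.
Catalase +: the one remaining candidate is consistent.
Bile esculin -: the one remaining candidate is consistent.
H2S production -: the one remaining candidate is consistent.
indole production -: the one remaining candidate is consistent.
Motility -: the one remaining candidate is consistent.
Spores -: the one remaining candidate is consistent.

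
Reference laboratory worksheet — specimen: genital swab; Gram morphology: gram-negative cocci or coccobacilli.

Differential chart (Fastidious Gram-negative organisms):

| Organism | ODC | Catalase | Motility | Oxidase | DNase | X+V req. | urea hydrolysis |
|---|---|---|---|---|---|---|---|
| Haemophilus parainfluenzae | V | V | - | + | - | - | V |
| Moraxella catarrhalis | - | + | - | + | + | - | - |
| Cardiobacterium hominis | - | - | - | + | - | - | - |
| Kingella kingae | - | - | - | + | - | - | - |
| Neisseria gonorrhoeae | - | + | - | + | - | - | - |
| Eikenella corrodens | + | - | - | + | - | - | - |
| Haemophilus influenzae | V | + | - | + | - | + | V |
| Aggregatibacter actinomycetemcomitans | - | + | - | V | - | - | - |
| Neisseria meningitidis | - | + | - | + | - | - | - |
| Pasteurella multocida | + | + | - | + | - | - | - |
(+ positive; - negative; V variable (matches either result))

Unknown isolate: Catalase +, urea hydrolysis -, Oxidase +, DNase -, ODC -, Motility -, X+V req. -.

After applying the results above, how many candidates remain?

4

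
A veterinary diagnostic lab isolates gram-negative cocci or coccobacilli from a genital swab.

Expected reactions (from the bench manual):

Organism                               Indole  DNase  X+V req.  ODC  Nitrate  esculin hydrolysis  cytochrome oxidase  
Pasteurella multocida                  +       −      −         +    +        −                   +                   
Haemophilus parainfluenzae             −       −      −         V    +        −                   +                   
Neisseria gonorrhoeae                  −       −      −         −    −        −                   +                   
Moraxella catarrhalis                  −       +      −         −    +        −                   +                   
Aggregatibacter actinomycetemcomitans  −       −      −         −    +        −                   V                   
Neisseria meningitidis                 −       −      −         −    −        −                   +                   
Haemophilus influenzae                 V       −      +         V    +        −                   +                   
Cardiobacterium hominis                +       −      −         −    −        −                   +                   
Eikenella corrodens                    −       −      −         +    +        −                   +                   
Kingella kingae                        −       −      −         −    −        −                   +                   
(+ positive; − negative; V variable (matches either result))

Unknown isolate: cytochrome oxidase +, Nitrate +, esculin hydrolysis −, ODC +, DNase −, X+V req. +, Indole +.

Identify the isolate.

DNase −: excludes Moraxella catarrhalis — 9 left.
Nitrate +: excludes Neisseria gonorrhoeae, Neisseria meningitidis, Cardiobacterium hominis, Kingella kingae — 5 left.
cytochrome oxidase +: all 5 remaining candidates are consistent.
ODC +: excludes Aggregatibacter actinomycetemcomitans — 4 left.
X+V req. +: excludes Pasteurella multocida, Haemophilus parainfluenzae, Eikenella corrodens — 1 left.
esculin hydrolysis −: the one remaining candidate is consistent.
Indole +: the one remaining candidate is consistent.

Haemophilus influenzae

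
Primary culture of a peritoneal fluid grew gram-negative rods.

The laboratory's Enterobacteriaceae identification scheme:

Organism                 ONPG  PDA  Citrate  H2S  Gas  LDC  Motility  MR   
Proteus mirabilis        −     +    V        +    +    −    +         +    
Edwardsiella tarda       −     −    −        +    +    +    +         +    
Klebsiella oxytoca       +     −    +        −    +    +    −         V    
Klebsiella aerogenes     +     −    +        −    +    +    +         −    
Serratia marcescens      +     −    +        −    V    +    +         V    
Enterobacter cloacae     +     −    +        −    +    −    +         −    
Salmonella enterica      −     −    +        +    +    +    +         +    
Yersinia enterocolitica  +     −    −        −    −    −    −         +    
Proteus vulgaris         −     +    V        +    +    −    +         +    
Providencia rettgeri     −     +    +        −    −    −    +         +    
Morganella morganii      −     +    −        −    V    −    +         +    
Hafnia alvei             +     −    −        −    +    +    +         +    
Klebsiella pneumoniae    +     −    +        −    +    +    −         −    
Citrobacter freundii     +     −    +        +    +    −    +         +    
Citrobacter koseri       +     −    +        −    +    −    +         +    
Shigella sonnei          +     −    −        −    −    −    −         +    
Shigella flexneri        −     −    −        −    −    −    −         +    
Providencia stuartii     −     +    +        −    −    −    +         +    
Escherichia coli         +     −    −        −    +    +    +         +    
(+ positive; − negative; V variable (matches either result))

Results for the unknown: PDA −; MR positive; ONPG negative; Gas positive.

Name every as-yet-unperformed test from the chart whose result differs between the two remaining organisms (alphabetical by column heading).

Citrate

ONPG −: excludes 11 organisms — 8 left.
Gas +: excludes Providencia rettgeri, Shigella flexneri, Providencia stuartii — 5 left.
MR +: all 5 remaining candidates are consistent.
PDA −: excludes Proteus mirabilis, Proteus vulgaris, Morganella morganii — 2 left.
Two candidates remain: Edwardsiella tarda and Salmonella enterica.
  Citrate: Edwardsiella tarda −, Salmonella enterica + — discriminates.
  H2S: + vs + — same for both, does not separate.
  LDC: + vs + — same for both, does not separate.
  Motility: + vs + — same for both, does not separate.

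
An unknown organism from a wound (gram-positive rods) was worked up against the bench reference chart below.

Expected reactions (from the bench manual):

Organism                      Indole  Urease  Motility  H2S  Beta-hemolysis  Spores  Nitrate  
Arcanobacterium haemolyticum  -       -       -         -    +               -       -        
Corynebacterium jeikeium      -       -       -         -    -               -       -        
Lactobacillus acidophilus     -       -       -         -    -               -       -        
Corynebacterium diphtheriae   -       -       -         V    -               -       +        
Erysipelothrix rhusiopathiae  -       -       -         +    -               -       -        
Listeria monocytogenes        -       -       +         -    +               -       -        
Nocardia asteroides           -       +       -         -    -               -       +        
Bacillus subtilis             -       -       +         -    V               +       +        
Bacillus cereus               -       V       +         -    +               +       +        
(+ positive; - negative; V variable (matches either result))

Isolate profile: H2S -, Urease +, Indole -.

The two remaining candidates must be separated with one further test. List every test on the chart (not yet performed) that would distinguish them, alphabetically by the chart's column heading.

Indole -: all 9 remaining candidates are consistent.
Urease +: excludes 7 organisms — 2 left.
H2S -: all 2 remaining candidates are consistent.
Two candidates remain: Bacillus cereus and Nocardia asteroides.
  Motility: Bacillus cereus +, Nocardia asteroides - — discriminates.
  Beta-hemolysis: Bacillus cereus +, Nocardia asteroides - — discriminates.
  Spores: Bacillus cereus +, Nocardia asteroides - — discriminates.
  Nitrate: + vs + — same for both, does not separate.

Beta-hemolysis, Motility, Spores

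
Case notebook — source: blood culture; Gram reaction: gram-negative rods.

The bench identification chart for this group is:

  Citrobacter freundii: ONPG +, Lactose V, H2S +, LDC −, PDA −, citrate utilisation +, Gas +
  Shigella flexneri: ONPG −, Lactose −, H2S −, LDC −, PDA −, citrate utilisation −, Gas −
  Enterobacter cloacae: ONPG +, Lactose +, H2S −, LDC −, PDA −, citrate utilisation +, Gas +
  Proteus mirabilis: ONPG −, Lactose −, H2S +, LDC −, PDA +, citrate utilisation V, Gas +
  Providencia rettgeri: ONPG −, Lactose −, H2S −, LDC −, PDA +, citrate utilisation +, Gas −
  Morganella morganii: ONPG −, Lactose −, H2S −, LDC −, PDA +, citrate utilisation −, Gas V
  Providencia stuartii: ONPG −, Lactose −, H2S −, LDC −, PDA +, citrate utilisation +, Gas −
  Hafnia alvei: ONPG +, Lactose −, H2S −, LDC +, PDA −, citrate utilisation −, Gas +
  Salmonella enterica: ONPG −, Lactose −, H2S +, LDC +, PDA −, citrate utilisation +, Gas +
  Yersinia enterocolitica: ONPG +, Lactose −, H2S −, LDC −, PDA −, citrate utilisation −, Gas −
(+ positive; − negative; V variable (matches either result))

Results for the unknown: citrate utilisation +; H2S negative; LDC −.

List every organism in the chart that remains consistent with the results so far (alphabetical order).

Enterobacter cloacae, Providencia rettgeri, Providencia stuartii

H2S −: excludes Citrobacter freundii, Proteus mirabilis, Salmonella enterica — 7 left.
citrate utilisation +: excludes Shigella flexneri, Morganella morganii, Hafnia alvei, Yersinia enterocolitica — 3 left.
LDC −: all 3 remaining candidates are consistent.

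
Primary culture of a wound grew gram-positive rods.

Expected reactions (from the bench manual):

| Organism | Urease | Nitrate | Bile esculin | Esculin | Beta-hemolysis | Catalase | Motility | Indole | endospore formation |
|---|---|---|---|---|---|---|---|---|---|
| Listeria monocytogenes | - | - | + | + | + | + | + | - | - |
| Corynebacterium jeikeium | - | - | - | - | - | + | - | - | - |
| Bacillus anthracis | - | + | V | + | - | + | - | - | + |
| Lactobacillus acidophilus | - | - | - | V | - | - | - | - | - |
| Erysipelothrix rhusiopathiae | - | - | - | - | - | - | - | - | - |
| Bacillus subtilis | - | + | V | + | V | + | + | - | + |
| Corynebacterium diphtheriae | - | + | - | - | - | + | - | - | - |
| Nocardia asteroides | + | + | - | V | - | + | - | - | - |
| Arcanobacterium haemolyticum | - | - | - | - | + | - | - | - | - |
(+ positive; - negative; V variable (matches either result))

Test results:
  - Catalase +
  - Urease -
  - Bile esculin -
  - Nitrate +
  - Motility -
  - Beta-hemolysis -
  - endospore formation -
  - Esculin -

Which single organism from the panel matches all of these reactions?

Corynebacterium diphtheriae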